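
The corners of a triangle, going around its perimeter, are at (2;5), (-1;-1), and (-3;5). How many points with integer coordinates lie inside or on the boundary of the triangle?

21

By the shoelace formula, twice the signed area is |(2·(-1) − (-1)·5) + ((-1)·5 − (-3)·(-1)) + ((-3)·5 − 2·5)| = 30, so the area is 15.
Summing gcd(|Δx|,|Δy|) over the edges gives the boundary count: gcd(3,6) + gcd(2,6) + gcd(5,0) = 3+2+5 = 10.
Pick's theorem gives I = A − B/2 + 1 = 15 − 10/2 + 1 = 11, so the closed region contains I + B = 11 + 10 = 21 lattice points.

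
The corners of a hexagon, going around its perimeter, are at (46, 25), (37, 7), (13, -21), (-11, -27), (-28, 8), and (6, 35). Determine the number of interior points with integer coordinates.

2678

Using the shoelace formula, 2A = |[46·7 − 37·25] + [37·(-21) − 13·7] + [13·(-27) − (-11)·(-21)] + [(-11)·8 − (-28)·(-27)] + [(-28)·35 − 6·8] + [6·25 − 46·35]| = 5385, so the area is 2692.5.
The number of boundary lattice points is Σ gcd(|Δx|,|Δy|) = gcd(9,18) + gcd(24,28) + gcd(24,6) + gcd(17,35) + gcd(34,27) + gcd(40,10) = 9+4+6+1+1+10 = 31.
By Pick's theorem A = I + B/2 − 1, so I = 2692.5 − 31/2 + 1 = 2678.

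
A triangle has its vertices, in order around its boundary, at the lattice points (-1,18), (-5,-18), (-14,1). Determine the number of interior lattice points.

The shoelace formula gives twice the area as |((-1)·(-18) − (-5)·18) + ((-5)·1 − (-14)·(-18)) + ((-14)·18 − (-1)·1)| = 400, so the area is 200.
Along each edge there are gcd(|Δx|,|Δy|)+1 lattice points, so counting each shared vertex once the boundary has gcd(4,36) + gcd(9,19) + gcd(13,17) = 4+1+1 = 6.
By Pick's theorem A = I + B/2 − 1, so I = 200 − 6/2 + 1 = 198.

198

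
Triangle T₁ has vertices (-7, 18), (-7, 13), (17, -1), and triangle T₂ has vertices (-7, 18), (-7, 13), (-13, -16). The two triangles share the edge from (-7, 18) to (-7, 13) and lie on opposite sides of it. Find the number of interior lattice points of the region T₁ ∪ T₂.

The union is the simple quadrilateral with vertices (-7, 18), (17, -1), (-7, 13), (-13, -16) in order.
By the shoelace formula, twice the signed area is |[(-7)·(-1) − 17·18] + [17·13 − (-7)·(-1)] + [(-7)·(-16) − (-13)·13] + [(-13)·18 − (-7)·(-16)]| = 150, so the area is 75.
The number of boundary lattice points is Σ gcd(|Δx|,|Δy|) = gcd(24,19) + gcd(24,14) + gcd(6,29) + gcd(6,34) = 1+2+1+2 = 6.
By Pick's theorem I = A − B/2 + 1 = 75 − 6/2 + 1 = 73.

73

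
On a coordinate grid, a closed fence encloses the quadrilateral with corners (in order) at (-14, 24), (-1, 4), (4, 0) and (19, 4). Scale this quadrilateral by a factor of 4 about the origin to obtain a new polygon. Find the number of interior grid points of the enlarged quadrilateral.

The shoelace formula gives twice the area as |((-14)·4 − (-1)·24) + ((-1)·0 − 4·4) + (4·4 − 19·0) + (19·24 − (-14)·4)| = 480, so the area is 240.
Summing gcd(|Δx|,|Δy|) over the edges gives the boundary count: gcd(13,20) + gcd(5,4) + gcd(15,4) + gcd(33,20) = 1+1+1+1 = 4.
Scaling by 4 multiplies the area by 4² = 16 (so the new area is 3840) and multiplies the boundary lattice-point count by 4, giving 16.
By Pick's theorem, the interior count of the dilated polygon is 3840 − 16/2 + 1 = 3833.

3833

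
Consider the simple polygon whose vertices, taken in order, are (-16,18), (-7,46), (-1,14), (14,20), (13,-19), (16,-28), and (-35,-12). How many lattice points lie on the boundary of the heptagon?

Along each edge there are gcd(|Δx|,|Δy|)+1 lattice points, so counting each shared vertex once the boundary has gcd(9,28) + gcd(6,32) + gcd(15,6) + gcd(1,39) + gcd(3,9) + gcd(51,16) + gcd(19,30) = 1+2+3+1+3+1+1 = 12.

12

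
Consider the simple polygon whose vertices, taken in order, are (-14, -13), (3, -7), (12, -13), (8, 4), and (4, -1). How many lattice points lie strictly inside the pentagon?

By the shoelace formula, twice the signed area is |[(-14)·(-7) − 3·(-13)] + [3·(-13) − 12·(-7)] + [12·4 − 8·(-13)] + [8·(-1) − 4·4] + [4·(-13) − (-14)·(-1)]| = 244, so the area is 122.
Along each edge there are gcd(|Δx|,|Δy|)+1 lattice points, so counting each shared vertex once the boundary has gcd(17,6) + gcd(9,6) + gcd(4,17) + gcd(4,5) + gcd(18,12) = 1+3+1+1+6 = 12.
Pick's theorem gives I = A − B/2 + 1 = 122 − 12/2 + 1 = 117.

117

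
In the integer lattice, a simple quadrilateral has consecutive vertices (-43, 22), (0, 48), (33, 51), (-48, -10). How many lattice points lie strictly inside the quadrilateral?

The shoelace formula gives twice the area as |((-43)·48 − 0·22) + (0·51 − 33·48) + (33·(-10) − (-48)·51) + ((-48)·22 − (-43)·(-10))| = 3016, so the area is 1508.
The number of boundary lattice points is Σ gcd(|Δx|,|Δy|) = gcd(43,26) + gcd(33,3) + gcd(81,61) + gcd(5,32) = 1+3+1+1 = 6.
Pick's theorem gives I = A − B/2 + 1 = 1508 − 6/2 + 1 = 1506.

1506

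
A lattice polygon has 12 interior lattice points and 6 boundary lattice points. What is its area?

14

By Pick's theorem, A = I + B/2 − 1 = 12 + 6/2 − 1 = 14.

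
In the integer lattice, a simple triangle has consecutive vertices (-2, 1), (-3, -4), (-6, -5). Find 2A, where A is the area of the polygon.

The shoelace formula gives twice the area as |((-2)·(-4) − (-3)·1) + ((-3)·(-5) − (-6)·(-4)) + ((-6)·1 − (-2)·(-5))| = 14, so the area is 7.

14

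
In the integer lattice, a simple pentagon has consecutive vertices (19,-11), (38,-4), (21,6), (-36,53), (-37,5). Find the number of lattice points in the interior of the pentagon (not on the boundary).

2033

The shoelace formula gives twice the area as |[19·(-4) − 38·(-11)] + [38·6 − 21·(-4)] + [21·53 − (-36)·6] + [(-36)·5 − (-37)·53] + [(-37)·(-11) − 19·5]| = 4076, so the area is 2038.
Summing gcd(|Δx|,|Δy|) over the edges gives the boundary count: gcd(19,7) + gcd(17,10) + gcd(57,47) + gcd(1,48) + gcd(56,16) = 1+1+1+1+8 = 12.
By Pick's theorem A = I + B/2 − 1, so I = 2038 − 12/2 + 1 = 2033.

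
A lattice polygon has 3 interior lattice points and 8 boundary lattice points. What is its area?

6

Pick's theorem states A = I + B/2 − 1, so A = 3 + 8/2 − 1 = 6.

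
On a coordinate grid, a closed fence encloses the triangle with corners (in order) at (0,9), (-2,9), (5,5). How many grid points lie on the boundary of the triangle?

Summing gcd(|Δx|,|Δy|) over the edges gives the boundary count: gcd(2,0) + gcd(7,4) + gcd(5,4) = 2+1+1 = 4.

4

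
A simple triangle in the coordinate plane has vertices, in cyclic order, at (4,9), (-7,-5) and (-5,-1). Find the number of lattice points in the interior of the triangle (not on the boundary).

7

By the shoelace formula, twice the signed area is |[4·(-5) − (-7)·9] + [(-7)·(-1) − (-5)·(-5)] + [(-5)·9 − 4·(-1)]| = 16, so the area is 8.
The number of boundary lattice points is Σ gcd(|Δx|,|Δy|) = gcd(11,14) + gcd(2,4) + gcd(9,10) = 1+2+1 = 4.
By Pick's theorem A = I + B/2 − 1, so I = 8 − 4/2 + 1 = 7.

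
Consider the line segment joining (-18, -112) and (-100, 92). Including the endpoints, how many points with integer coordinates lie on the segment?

The number of lattice points on a segment between lattice points is gcd(|Δx|,|Δy|) + 1 = gcd(82,204) + 1 = 2 + 1 = 3.

3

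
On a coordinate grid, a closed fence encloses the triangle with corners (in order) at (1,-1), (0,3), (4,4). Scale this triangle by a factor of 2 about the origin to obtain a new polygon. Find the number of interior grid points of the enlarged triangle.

By the shoelace formula, twice the signed area is |[1·3 − 0·(-1)] + [0·4 − 4·3] + [4·(-1) − 1·4]| = 17, so the area is 17/2.
Along each edge there are gcd(|Δx|,|Δy|)+1 lattice points, so counting each shared vertex once the boundary has gcd(1,4) + gcd(4,1) + gcd(3,5) = 1+1+1 = 3.
Scaling by 2 multiplies the area by 2² = 4 (so the new area is 34) and multiplies the boundary lattice-point count by 2, giving 6.
By Pick's theorem, the interior count of the dilated polygon is 34 − 6/2 + 1 = 32.

32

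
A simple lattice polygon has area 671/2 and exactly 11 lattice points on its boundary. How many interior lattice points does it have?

331

Pick's theorem A = I + B/2 − 1 rearranges to I = A − B/2 + 1 = 671/2 − 11/2 + 1 = 331.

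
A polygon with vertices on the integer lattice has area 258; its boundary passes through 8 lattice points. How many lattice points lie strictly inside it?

255

From Pick's theorem, I = A − B/2 + 1 = 258 − 8/2 + 1 = 255.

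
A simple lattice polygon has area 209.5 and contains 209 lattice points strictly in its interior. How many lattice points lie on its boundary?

3

Pick's theorem gives A = I + B/2 − 1, so B = 2(A − I + 1) = 2(209.5 − 209 + 1) = 3.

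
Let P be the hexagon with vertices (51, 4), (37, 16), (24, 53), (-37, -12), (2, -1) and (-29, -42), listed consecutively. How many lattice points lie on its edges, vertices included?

8

The number of boundary lattice points is Σ gcd(|Δx|,|Δy|) = gcd(14,12) + gcd(13,37) + gcd(61,65) + gcd(39,11) + gcd(31,41) + gcd(80,46) = 2+1+1+1+1+2 = 8.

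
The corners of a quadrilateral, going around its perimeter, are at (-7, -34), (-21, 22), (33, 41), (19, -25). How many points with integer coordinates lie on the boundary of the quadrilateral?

18

Summing gcd(|Δx|,|Δy|) over the edges gives the boundary count: gcd(14,56) + gcd(54,19) + gcd(14,66) + gcd(26,9) = 14+1+2+1 = 18.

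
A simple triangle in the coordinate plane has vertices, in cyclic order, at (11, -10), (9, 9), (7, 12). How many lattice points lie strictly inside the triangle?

15

By the shoelace formula, twice the signed area is |[11·9 − 9·(-10)] + [9·12 − 7·9] + [7·(-10) − 11·12]| = 32, so the area is 16.
Along each edge there are gcd(|Δx|,|Δy|)+1 lattice points, so counting each shared vertex once the boundary has gcd(2,19) + gcd(2,3) + gcd(4,22) = 1+1+2 = 4.
Pick's theorem gives I = A − B/2 + 1 = 16 − 4/2 + 1 = 15.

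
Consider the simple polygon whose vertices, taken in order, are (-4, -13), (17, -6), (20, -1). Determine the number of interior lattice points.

33

By the shoelace formula, twice the signed area is |((-4)·(-6) − 17·(-13)) + (17·(-1) − 20·(-6)) + (20·(-13) − (-4)·(-1))| = 84, so the area is 42.
Summing gcd(|Δx|,|Δy|) over the edges gives the boundary count: gcd(21,7) + gcd(3,5) + gcd(24,12) = 7+1+12 = 20.
Pick's theorem gives I = A − B/2 + 1 = 42 − 20/2 + 1 = 33.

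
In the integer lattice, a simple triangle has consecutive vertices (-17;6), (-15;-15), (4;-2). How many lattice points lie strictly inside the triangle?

By the shoelace formula, twice the signed area is |[(-17)·(-15) − (-15)·6] + [(-15)·(-2) − 4·(-15)] + [4·6 − (-17)·(-2)]| = 425, so the area is 425/2.
Summing gcd(|Δx|,|Δy|) over the edges gives the boundary count: gcd(2,21) + gcd(19,13) + gcd(21,8) = 1+1+1 = 3.
By Pick's theorem A = I + B/2 − 1, so I = 425/2 − 3/2 + 1 = 212.

212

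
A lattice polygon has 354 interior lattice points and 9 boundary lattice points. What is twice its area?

715

Pick's theorem states A = I + B/2 − 1, so A = 354 + 9/2 − 1 = 715/2.
Hence 2A = 715.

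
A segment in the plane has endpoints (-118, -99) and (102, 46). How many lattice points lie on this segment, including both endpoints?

The number of lattice points on a segment between lattice points is gcd(|Δx|,|Δy|) + 1 = gcd(220,145) + 1 = 5 + 1 = 6.

6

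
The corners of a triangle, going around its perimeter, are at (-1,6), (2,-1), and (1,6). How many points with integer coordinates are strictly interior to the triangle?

The shoelace formula gives twice the area as |((-1)·(-1) − 2·6) + (2·6 − 1·(-1)) + (1·6 − (-1)·6)| = 14, so the area is 7.
Along each edge there are gcd(|Δx|,|Δy|)+1 lattice points, so counting each shared vertex once the boundary has gcd(3,7) + gcd(1,7) + gcd(2,0) = 1+1+2 = 4.
Pick's theorem gives I = A − B/2 + 1 = 7 − 4/2 + 1 = 6.

6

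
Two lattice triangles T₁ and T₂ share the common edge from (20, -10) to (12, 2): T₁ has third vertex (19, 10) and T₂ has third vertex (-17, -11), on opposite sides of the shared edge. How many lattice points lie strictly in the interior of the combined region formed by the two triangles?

299

The union is the simple quadrilateral with vertices (20, -10), (19, 10), (12, 2), (-17, -11) in order.
The shoelace formula gives twice the area as |(20·10 − 19·(-10)) + (19·2 − 12·10) + (12·(-11) − (-17)·2) + ((-17)·(-10) − 20·(-11))| = 600, so the area is 300.
The number of boundary lattice points is Σ gcd(|Δx|,|Δy|) = gcd(1,20) + gcd(7,8) + gcd(29,13) + gcd(37,1) = 1+1+1+1 = 4.
By Pick's theorem I = A − B/2 + 1 = 300 − 4/2 + 1 = 299.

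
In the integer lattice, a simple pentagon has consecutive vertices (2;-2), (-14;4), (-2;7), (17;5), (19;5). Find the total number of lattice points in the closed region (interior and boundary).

By the shoelace formula, twice the signed area is |(2·4 − (-14)·(-2)) + ((-14)·7 − (-2)·4) + ((-2)·5 − 17·7) + (17·5 − 19·5) + (19·(-2) − 2·5)| = 297, so the area is 297/2.
The number of boundary lattice points is Σ gcd(|Δx|,|Δy|) = gcd(16,6) + gcd(12,3) + gcd(19,2) + gcd(2,0) + gcd(17,7) = 2+3+1+2+1 = 9.
Pick's theorem gives I = A − B/2 + 1 = 297/2 − 9/2 + 1 = 145, so the closed region contains I + B = 145 + 9 = 154 lattice points.

154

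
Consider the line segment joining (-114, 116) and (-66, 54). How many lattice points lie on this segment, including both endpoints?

3

The number of lattice points on a segment between lattice points is gcd(|Δx|,|Δy|) + 1 = gcd(48,62) + 1 = 2 + 1 = 3.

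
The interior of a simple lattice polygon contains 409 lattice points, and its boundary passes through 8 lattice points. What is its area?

412

Pick's theorem states A = I + B/2 − 1, so A = 409 + 8/2 − 1 = 412.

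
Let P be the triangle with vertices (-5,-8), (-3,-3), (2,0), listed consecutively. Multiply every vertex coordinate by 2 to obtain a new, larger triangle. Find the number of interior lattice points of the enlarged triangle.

36

Using the shoelace formula, 2A = |[(-5)·(-3) − (-3)·(-8)] + [(-3)·0 − 2·(-3)] + [2·(-8) − (-5)·0]| = 19, so the area is 19/2.
The number of boundary lattice points is Σ gcd(|Δx|,|Δy|) = gcd(2,5) + gcd(5,3) + gcd(7,8) = 1+1+1 = 3.
Scaling by 2 multiplies the area by 2² = 4 (so the new area is 38) and multiplies the boundary lattice-point count by 2, giving 6.
By Pick's theorem, the interior count of the dilated polygon is 38 − 6/2 + 1 = 36.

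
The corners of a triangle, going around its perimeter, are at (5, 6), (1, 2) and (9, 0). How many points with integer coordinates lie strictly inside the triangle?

Using the shoelace formula, 2A = |(5·2 − 1·6) + (1·0 − 9·2) + (9·6 − 5·0)| = 40, so the area is 20.
Summing gcd(|Δx|,|Δy|) over the edges gives the boundary count: gcd(4,4) + gcd(8,2) + gcd(4,6) = 4+2+2 = 8.
By Pick's theorem A = I + B/2 − 1, so I = 20 − 8/2 + 1 = 17.

17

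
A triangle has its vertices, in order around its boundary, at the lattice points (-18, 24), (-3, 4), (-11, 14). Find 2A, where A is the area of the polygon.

10

By the shoelace formula, twice the signed area is |[(-18)·4 − (-3)·24] + [(-3)·14 − (-11)·4] + [(-11)·24 − (-18)·14]| = 10, so the area is 5.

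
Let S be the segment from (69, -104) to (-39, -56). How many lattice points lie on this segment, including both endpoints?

13

The number of lattice points on a segment between lattice points is gcd(|Δx|,|Δy|) + 1 = gcd(108,48) + 1 = 12 + 1 = 13.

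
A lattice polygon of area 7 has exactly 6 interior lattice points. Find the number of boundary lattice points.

4

Pick's theorem gives A = I + B/2 − 1, so B = 2(A − I + 1) = 2(7 − 6 + 1) = 4.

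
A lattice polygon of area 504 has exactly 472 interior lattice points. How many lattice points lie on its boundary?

Pick's theorem gives A = I + B/2 − 1, so B = 2(A − I + 1) = 2(504 − 472 + 1) = 66.

66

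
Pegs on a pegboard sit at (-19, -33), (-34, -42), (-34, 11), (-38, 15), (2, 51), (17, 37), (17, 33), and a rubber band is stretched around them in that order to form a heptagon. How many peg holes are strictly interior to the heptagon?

By the shoelace formula, twice the signed area is |[(-19)·(-42) − (-34)·(-33)] + [(-34)·11 − (-34)·(-42)] + [(-34)·15 − (-38)·11] + [(-38)·51 − 2·15] + [2·37 − 17·51] + [17·33 − 17·37] + [17·(-33) − (-19)·33]| = 4981, so the area is 2490.5.
The number of boundary lattice points is Σ gcd(|Δx|,|Δy|) = gcd(15,9) + gcd(0,53) + gcd(4,4) + gcd(40,36) + gcd(15,14) + gcd(0,4) + gcd(36,66) = 3+53+4+4+1+4+6 = 75.
By Pick's theorem A = I + B/2 − 1, so I = 2490.5 − 75/2 + 1 = 2454.

2454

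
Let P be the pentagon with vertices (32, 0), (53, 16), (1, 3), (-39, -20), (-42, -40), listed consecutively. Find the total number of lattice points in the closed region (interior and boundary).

1386

By the shoelace formula, twice the signed area is |[32·16 − 53·0] + [53·3 − 1·16] + [1·(-20) − (-39)·3] + [(-39)·(-40) − (-42)·(-20)] + [(-42)·0 − 32·(-40)]| = 2752, so the area is 1376.
Summing gcd(|Δx|,|Δy|) over the edges gives the boundary count: gcd(21,16) + gcd(52,13) + gcd(40,23) + gcd(3,20) + gcd(74,40) = 1+13+1+1+2 = 18.
Pick's theorem gives I = A − B/2 + 1 = 1376 − 18/2 + 1 = 1368, so the closed region contains I + B = 1368 + 18 = 1386 lattice points.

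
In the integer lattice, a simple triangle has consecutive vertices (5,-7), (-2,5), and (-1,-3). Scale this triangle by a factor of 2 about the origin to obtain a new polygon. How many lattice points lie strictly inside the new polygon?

85

The shoelace formula gives twice the area as |[5·5 − (-2)·(-7)] + [(-2)·(-3) − (-1)·5] + [(-1)·(-7) − 5·(-3)]| = 44, so the area is 22.
Along each edge there are gcd(|Δx|,|Δy|)+1 lattice points, so counting each shared vertex once the boundary has gcd(7,12) + gcd(1,8) + gcd(6,4) = 1+1+2 = 4.
Scaling by 2 multiplies the area by 2² = 4 (so the new area is 88) and multiplies the boundary lattice-point count by 2, giving 8.
By Pick's theorem, the interior count of the dilated polygon is 88 − 8/2 + 1 = 85.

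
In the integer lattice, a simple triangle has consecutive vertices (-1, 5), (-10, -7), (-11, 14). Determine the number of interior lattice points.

99

By the shoelace formula, twice the signed area is |((-1)·(-7) − (-10)·5) + ((-10)·14 − (-11)·(-7)) + ((-11)·5 − (-1)·14)| = 201, so the area is 201/2.
Along each edge there are gcd(|Δx|,|Δy|)+1 lattice points, so counting each shared vertex once the boundary has gcd(9,12) + gcd(1,21) + gcd(10,9) = 3+1+1 = 5.
By Pick's theorem A = I + B/2 − 1, so I = 201/2 − 5/2 + 1 = 99.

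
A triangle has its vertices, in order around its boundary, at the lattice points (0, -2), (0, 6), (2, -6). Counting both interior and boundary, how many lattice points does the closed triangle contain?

15

By the shoelace formula, twice the signed area is |[0·6 − 0·(-2)] + [0·(-6) − 2·6] + [2·(-2) − 0·(-6)]| = 16, so the area is 8.
Summing gcd(|Δx|,|Δy|) over the edges gives the boundary count: gcd(0,8) + gcd(2,12) + gcd(2,4) = 8+2+2 = 12.
Pick's theorem gives I = A − B/2 + 1 = 8 − 12/2 + 1 = 3, so the closed region contains I + B = 3 + 12 = 15 lattice points.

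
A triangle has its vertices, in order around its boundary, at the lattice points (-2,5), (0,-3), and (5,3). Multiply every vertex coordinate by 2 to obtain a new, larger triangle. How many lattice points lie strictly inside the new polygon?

By the shoelace formula, twice the signed area is |[(-2)·(-3) − 0·5] + [0·3 − 5·(-3)] + [5·5 − (-2)·3]| = 52, so the area is 26.
Summing gcd(|Δx|,|Δy|) over the edges gives the boundary count: gcd(2,8) + gcd(5,6) + gcd(7,2) = 2+1+1 = 4.
Scaling by 2 multiplies the area by 2² = 4 (so the new area is 104) and multiplies the boundary lattice-point count by 2, giving 8.
By Pick's theorem, the interior count of the dilated polygon is 104 − 8/2 + 1 = 101.

101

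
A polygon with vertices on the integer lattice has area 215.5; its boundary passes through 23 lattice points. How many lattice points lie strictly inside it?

Pick's theorem A = I + B/2 − 1 rearranges to I = A − B/2 + 1 = 215.5 − 23/2 + 1 = 205.

205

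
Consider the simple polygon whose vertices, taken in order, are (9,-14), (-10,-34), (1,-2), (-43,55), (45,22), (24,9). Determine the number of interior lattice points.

By the shoelace formula, twice the signed area is |(9·(-34) − (-10)·(-14)) + ((-10)·(-2) − 1·(-34)) + (1·55 − (-43)·(-2)) + ((-43)·22 − 45·55) + (45·9 − 24·22) + (24·(-14) − 9·9)| = 4384, so the area is 2192.
Summing gcd(|Δx|,|Δy|) over the edges gives the boundary count: gcd(19,20) + gcd(11,32) + gcd(44,57) + gcd(88,33) + gcd(21,13) + gcd(15,23) = 1+1+1+11+1+1 = 16.
By Pick's theorem A = I + B/2 − 1, so I = 2192 − 16/2 + 1 = 2185.

2185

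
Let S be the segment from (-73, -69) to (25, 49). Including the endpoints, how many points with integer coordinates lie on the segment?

The number of lattice points on a segment between lattice points is gcd(|Δx|,|Δy|) + 1 = gcd(98,118) + 1 = 2 + 1 = 3.

3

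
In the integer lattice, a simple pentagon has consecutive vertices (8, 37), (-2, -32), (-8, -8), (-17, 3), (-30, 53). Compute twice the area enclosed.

2927

By the shoelace formula, twice the signed area is |(8·(-32) − (-2)·37) + ((-2)·(-8) − (-8)·(-32)) + ((-8)·3 − (-17)·(-8)) + ((-17)·53 − (-30)·3) + ((-30)·37 − 8·53)| = 2927, so the area is 2927/2.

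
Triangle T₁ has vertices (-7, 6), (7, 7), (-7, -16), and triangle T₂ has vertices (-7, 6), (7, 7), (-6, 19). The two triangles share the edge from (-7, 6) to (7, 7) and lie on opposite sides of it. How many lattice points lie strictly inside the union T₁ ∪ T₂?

233

The union is the simple quadrilateral with vertices (-7, 6), (-7, -16), (7, 7), (-6, 19) in order.
The shoelace formula gives twice the area as |((-7)·(-16) − (-7)·6) + ((-7)·7 − 7·(-16)) + (7·19 − (-6)·7) + ((-6)·6 − (-7)·19)| = 489, so the area is 489/2.
Summing gcd(|Δx|,|Δy|) over the edges gives the boundary count: gcd(0,22) + gcd(14,23) + gcd(13,12) + gcd(1,13) = 22+1+1+1 = 25.
By Pick's theorem I = A − B/2 + 1 = 489/2 − 25/2 + 1 = 233.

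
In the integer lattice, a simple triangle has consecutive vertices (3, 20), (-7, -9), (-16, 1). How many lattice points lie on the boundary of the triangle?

Along each edge there are gcd(|Δx|,|Δy|)+1 lattice points, so counting each shared vertex once the boundary has gcd(10,29) + gcd(9,10) + gcd(19,19) = 1+1+19 = 21.

21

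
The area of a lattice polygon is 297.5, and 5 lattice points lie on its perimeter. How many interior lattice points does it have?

Pick's theorem A = I + B/2 − 1 rearranges to I = A − B/2 + 1 = 297.5 − 5/2 + 1 = 296.

296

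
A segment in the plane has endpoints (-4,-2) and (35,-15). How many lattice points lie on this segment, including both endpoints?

14

The number of lattice points on a segment between lattice points is gcd(|Δx|,|Δy|) + 1 = gcd(39,13) + 1 = 13 + 1 = 14.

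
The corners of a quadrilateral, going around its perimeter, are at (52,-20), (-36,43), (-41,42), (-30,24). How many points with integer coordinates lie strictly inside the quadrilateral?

The shoelace formula gives twice the area as |(52·43 − (-36)·(-20)) + ((-36)·42 − (-41)·43) + ((-41)·24 − (-30)·42) + ((-30)·(-20) − 52·24)| = 1395, so the area is 697.5.
Along each edge there are gcd(|Δx|,|Δy|)+1 lattice points, so counting each shared vertex once the boundary has gcd(88,63) + gcd(5,1) + gcd(11,18) + gcd(82,44) = 1+1+1+2 = 5.
Pick's theorem gives I = A − B/2 + 1 = 697.5 − 5/2 + 1 = 696.

696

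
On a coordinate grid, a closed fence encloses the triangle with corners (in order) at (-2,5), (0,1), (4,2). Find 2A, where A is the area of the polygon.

Using the shoelace formula, 2A = |[(-2)·1 − 0·5] + [0·2 − 4·1] + [4·5 − (-2)·2]| = 18, so the area is 9.

18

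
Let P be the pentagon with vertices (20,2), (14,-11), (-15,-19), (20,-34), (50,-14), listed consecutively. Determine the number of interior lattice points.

997

Using the shoelace formula, 2A = |(20·(-11) − 14·2) + (14·(-19) − (-15)·(-11)) + ((-15)·(-34) − 20·(-19)) + (20·(-14) − 50·(-34)) + (50·2 − 20·(-14))| = 2011, so the area is 1005.5.
Summing gcd(|Δx|,|Δy|) over the edges gives the boundary count: gcd(6,13) + gcd(29,8) + gcd(35,15) + gcd(30,20) + gcd(30,16) = 1+1+5+10+2 = 19.
By Pick's theorem A = I + B/2 − 1, so I = 1005.5 − 19/2 + 1 = 997.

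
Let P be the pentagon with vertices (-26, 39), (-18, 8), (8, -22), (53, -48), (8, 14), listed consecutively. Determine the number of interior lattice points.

1703

The shoelace formula gives twice the area as |((-26)·8 − (-18)·39) + ((-18)·(-22) − 8·8) + (8·(-48) − 53·(-22)) + (53·14 − 8·(-48)) + (8·39 − (-26)·14)| = 3410, so the area is 1705.
Along each edge there are gcd(|Δx|,|Δy|)+1 lattice points, so counting each shared vertex once the boundary has gcd(8,31) + gcd(26,30) + gcd(45,26) + gcd(45,62) + gcd(34,25) = 1+2+1+1+1 = 6.
Pick's theorem gives I = A − B/2 + 1 = 1705 − 6/2 + 1 = 1703.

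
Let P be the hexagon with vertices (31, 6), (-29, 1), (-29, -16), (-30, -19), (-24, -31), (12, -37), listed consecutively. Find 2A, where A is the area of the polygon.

Using the shoelace formula, 2A = |[31·1 − (-29)·6] + [(-29)·(-16) − (-29)·1] + [(-29)·(-19) − (-30)·(-16)] + [(-30)·(-31) − (-24)·(-19)] + [(-24)·(-37) − 12·(-31)] + [12·6 − 31·(-37)]| = 3722, so the area is 1861.

3722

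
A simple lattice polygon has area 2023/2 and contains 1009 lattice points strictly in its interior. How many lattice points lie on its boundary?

7

Pick's theorem gives A = I + B/2 − 1, so B = 2(A − I + 1) = 2(2023/2 − 1009 + 1) = 7.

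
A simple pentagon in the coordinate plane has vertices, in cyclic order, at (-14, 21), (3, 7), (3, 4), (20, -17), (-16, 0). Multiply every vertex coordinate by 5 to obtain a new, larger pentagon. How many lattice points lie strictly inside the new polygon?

11346

Using the shoelace formula, 2A = |((-14)·7 − 3·21) + (3·4 − 3·7) + (3·(-17) − 20·4) + (20·0 − (-16)·(-17)) + ((-16)·21 − (-14)·0)| = 909, so the area is 909/2.
Summing gcd(|Δx|,|Δy|) over the edges gives the boundary count: gcd(17,14) + gcd(0,3) + gcd(17,21) + gcd(36,17) + gcd(2,21) = 1+3+1+1+1 = 7.
Scaling by 5 multiplies the area by 5² = 25 (so the new area is 11362.5) and multiplies the boundary lattice-point count by 5, giving 35.
By Pick's theorem, the interior count of the dilated polygon is 11362.5 − 35/2 + 1 = 11346.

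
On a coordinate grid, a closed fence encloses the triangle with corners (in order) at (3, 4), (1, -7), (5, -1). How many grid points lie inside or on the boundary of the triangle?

19

By the shoelace formula, twice the signed area is |[3·(-7) − 1·4] + [1·(-1) − 5·(-7)] + [5·4 − 3·(-1)]| = 32, so the area is 16.
Summing gcd(|Δx|,|Δy|) over the edges gives the boundary count: gcd(2,11) + gcd(4,6) + gcd(2,5) = 1+2+1 = 4.
Pick's theorem gives I = A − B/2 + 1 = 16 − 4/2 + 1 = 15, so the closed region contains I + B = 15 + 4 = 19 lattice points.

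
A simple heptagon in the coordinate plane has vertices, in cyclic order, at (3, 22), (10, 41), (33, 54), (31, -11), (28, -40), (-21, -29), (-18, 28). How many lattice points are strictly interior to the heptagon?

3556

By the shoelace formula, twice the signed area is |[3·41 − 10·22] + [10·54 − 33·41] + [33·(-11) − 31·54] + [31·(-40) − 28·(-11)] + [28·(-29) − (-21)·(-40)] + [(-21)·28 − (-18)·(-29)] + [(-18)·22 − 3·28]| = 7121, so the area is 7121/2.
Along each edge there are gcd(|Δx|,|Δy|)+1 lattice points, so counting each shared vertex once the boundary has gcd(7,19) + gcd(23,13) + gcd(2,65) + gcd(3,29) + gcd(49,11) + gcd(3,57) + gcd(21,6) = 1+1+1+1+1+3+3 = 11.
By Pick's theorem A = I + B/2 − 1, so I = 7121/2 − 11/2 + 1 = 3556.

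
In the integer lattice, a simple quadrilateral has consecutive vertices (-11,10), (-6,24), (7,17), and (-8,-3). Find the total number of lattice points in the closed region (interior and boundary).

The shoelace formula gives twice the area as |((-11)·24 − (-6)·10) + ((-6)·17 − 7·24) + (7·(-3) − (-8)·17) + ((-8)·10 − (-11)·(-3))| = 472, so the area is 236.
Summing gcd(|Δx|,|Δy|) over the edges gives the boundary count: gcd(5,14) + gcd(13,7) + gcd(15,20) + gcd(3,13) = 1+1+5+1 = 8.
Pick's theorem gives I = A − B/2 + 1 = 236 − 8/2 + 1 = 233, so the closed region contains I + B = 233 + 8 = 241 lattice points.

241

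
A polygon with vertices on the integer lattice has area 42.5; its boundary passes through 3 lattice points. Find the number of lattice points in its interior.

42

Pick's theorem A = I + B/2 − 1 rearranges to I = A − B/2 + 1 = 42.5 − 3/2 + 1 = 42.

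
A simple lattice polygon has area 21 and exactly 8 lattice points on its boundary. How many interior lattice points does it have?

18

Pick's theorem A = I + B/2 − 1 rearranges to I = A − B/2 + 1 = 21 − 8/2 + 1 = 18.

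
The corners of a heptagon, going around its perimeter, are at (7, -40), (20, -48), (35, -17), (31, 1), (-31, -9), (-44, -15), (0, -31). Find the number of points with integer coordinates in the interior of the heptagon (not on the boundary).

1879

The shoelace formula gives twice the area as |(7·(-48) − 20·(-40)) + (20·(-17) − 35·(-48)) + (35·1 − 31·(-17)) + (31·(-9) − (-31)·1) + ((-31)·(-15) − (-44)·(-9)) + ((-44)·(-31) − 0·(-15)) + (0·(-40) − 7·(-31))| = 3768, so the area is 1884.
The number of boundary lattice points is Σ gcd(|Δx|,|Δy|) = gcd(13,8) + gcd(15,31) + gcd(4,18) + gcd(62,10) + gcd(13,6) + gcd(44,16) + gcd(7,9) = 1+1+2+2+1+4+1 = 12.
Pick's theorem gives I = A − B/2 + 1 = 1884 − 12/2 + 1 = 1879.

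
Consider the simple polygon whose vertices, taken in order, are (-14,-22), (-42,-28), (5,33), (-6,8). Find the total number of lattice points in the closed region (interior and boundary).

652

The shoelace formula gives twice the area as |((-14)·(-28) − (-42)·(-22)) + ((-42)·33 − 5·(-28)) + (5·8 − (-6)·33) + ((-6)·(-22) − (-14)·8)| = 1296, so the area is 648.
Along each edge there are gcd(|Δx|,|Δy|)+1 lattice points, so counting each shared vertex once the boundary has gcd(28,6) + gcd(47,61) + gcd(11,25) + gcd(8,30) = 2+1+1+2 = 6.
Pick's theorem gives I = A − B/2 + 1 = 648 − 6/2 + 1 = 646, so the closed region contains I + B = 646 + 6 = 652 lattice points.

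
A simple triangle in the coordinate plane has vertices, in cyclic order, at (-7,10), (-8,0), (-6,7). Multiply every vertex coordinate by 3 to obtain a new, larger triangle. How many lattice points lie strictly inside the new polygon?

Using the shoelace formula, 2A = |((-7)·0 − (-8)·10) + ((-8)·7 − (-6)·0) + ((-6)·10 − (-7)·7)| = 13, so the area is 6.5.
The number of boundary lattice points is Σ gcd(|Δx|,|Δy|) = gcd(1,10) + gcd(2,7) + gcd(1,3) = 1+1+1 = 3.
Scaling by 3 multiplies the area by 3² = 9 (so the new area is 117/2) and multiplies the boundary lattice-point count by 3, giving 9.
By Pick's theorem, the interior count of the dilated polygon is 117/2 − 9/2 + 1 = 55.

55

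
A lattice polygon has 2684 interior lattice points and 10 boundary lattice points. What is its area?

By Pick's theorem, A = I + B/2 − 1 = 2684 + 10/2 − 1 = 2688.

2688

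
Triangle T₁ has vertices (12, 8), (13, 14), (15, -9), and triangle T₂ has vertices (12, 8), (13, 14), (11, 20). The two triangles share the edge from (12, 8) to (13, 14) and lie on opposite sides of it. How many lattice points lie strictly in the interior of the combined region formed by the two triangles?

The union is the simple quadrilateral with vertices (12, 8), (15, -9), (13, 14), (11, 20) in order.
By the shoelace formula, twice the signed area is |[12·(-9) − 15·8] + [15·14 − 13·(-9)] + [13·20 − 11·14] + [11·8 − 12·20]| = 53, so the area is 53/2.
Along each edge there are gcd(|Δx|,|Δy|)+1 lattice points, so counting each shared vertex once the boundary has gcd(3,17) + gcd(2,23) + gcd(2,6) + gcd(1,12) = 1+1+2+1 = 5.
By Pick's theorem I = A − B/2 + 1 = 53/2 − 5/2 + 1 = 25.

25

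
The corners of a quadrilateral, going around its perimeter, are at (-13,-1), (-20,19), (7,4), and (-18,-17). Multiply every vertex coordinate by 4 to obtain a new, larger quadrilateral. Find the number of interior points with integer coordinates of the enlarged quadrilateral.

The shoelace formula gives twice the area as |((-13)·19 − (-20)·(-1)) + ((-20)·4 − 7·19) + (7·(-17) − (-18)·4) + ((-18)·(-1) − (-13)·(-17))| = 730, so the area is 365.
Along each edge there are gcd(|Δx|,|Δy|)+1 lattice points, so counting each shared vertex once the boundary has gcd(7,20) + gcd(27,15) + gcd(25,21) + gcd(5,16) = 1+3+1+1 = 6.
Scaling by 4 multiplies the area by 4² = 16 (so the new area is 5840) and multiplies the boundary lattice-point count by 4, giving 24.
By Pick's theorem, the interior count of the dilated polygon is 5840 − 24/2 + 1 = 5829.

5829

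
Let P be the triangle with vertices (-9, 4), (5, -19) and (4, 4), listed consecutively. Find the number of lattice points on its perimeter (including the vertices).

15

Summing gcd(|Δx|,|Δy|) over the edges gives the boundary count: gcd(14,23) + gcd(1,23) + gcd(13,0) = 1+1+13 = 15.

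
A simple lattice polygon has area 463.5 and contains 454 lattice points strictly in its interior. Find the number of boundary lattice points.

21

Pick's theorem gives A = I + B/2 − 1, so B = 2(A − I + 1) = 2(463.5 − 454 + 1) = 21.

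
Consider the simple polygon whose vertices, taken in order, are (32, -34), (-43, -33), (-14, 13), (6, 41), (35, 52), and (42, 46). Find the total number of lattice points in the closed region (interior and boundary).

4404

Using the shoelace formula, 2A = |(32·(-33) − (-43)·(-34)) + ((-43)·13 − (-14)·(-33)) + ((-14)·41 − 6·13) + (6·52 − 35·41) + (35·46 − 42·52) + (42·(-34) − 32·46)| = 8788, so the area is 4394.
Along each edge there are gcd(|Δx|,|Δy|)+1 lattice points, so counting each shared vertex once the boundary has gcd(75,1) + gcd(29,46) + gcd(20,28) + gcd(29,11) + gcd(7,6) + gcd(10,80) = 1+1+4+1+1+10 = 18.
Pick's theorem gives I = A − B/2 + 1 = 4394 − 18/2 + 1 = 4386, so the closed region contains I + B = 4386 + 18 = 4404 lattice points.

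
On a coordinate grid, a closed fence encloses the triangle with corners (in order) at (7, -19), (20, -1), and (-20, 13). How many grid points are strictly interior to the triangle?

450

By the shoelace formula, twice the signed area is |[7·(-1) − 20·(-19)] + [20·13 − (-20)·(-1)] + [(-20)·(-19) − 7·13]| = 902, so the area is 451.
Along each edge there are gcd(|Δx|,|Δy|)+1 lattice points, so counting each shared vertex once the boundary has gcd(13,18) + gcd(40,14) + gcd(27,32) = 1+2+1 = 4.
By Pick's theorem A = I + B/2 − 1, so I = 451 − 4/2 + 1 = 450.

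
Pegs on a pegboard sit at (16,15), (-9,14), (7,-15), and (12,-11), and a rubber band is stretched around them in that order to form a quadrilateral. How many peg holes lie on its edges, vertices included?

Along each edge there are gcd(|Δx|,|Δy|)+1 lattice points, so counting each shared vertex once the boundary has gcd(25,1) + gcd(16,29) + gcd(5,4) + gcd(4,26) = 1+1+1+2 = 5.

5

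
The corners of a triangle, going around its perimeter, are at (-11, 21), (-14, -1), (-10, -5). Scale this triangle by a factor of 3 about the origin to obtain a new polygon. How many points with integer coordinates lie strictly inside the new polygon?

By the shoelace formula, twice the signed area is |[(-11)·(-1) − (-14)·21] + [(-14)·(-5) − (-10)·(-1)] + [(-10)·21 − (-11)·(-5)]| = 100, so the area is 50.
Summing gcd(|Δx|,|Δy|) over the edges gives the boundary count: gcd(3,22) + gcd(4,4) + gcd(1,26) = 1+4+1 = 6.
Scaling by 3 multiplies the area by 3² = 9 (so the new area is 450) and multiplies the boundary lattice-point count by 3, giving 18.
By Pick's theorem, the interior count of the dilated polygon is 450 − 18/2 + 1 = 442.

442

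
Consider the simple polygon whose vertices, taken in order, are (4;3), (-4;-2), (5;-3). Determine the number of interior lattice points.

26

By the shoelace formula, twice the signed area is |[4·(-2) − (-4)·3] + [(-4)·(-3) − 5·(-2)] + [5·3 − 4·(-3)]| = 53, so the area is 53/2.
The number of boundary lattice points is Σ gcd(|Δx|,|Δy|) = gcd(8,5) + gcd(9,1) + gcd(1,6) = 1+1+1 = 3.
Pick's theorem gives I = A − B/2 + 1 = 53/2 − 3/2 + 1 = 26.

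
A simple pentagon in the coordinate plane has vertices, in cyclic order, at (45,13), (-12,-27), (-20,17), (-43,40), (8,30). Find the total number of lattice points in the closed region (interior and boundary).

Using the shoelace formula, 2A = |(45·(-27) − (-12)·13) + ((-12)·17 − (-20)·(-27)) + ((-20)·40 − (-43)·17) + ((-43)·30 − 8·40) + (8·13 − 45·30)| = 4728, so the area is 2364.
Along each edge there are gcd(|Δx|,|Δy|)+1 lattice points, so counting each shared vertex once the boundary has gcd(57,40) + gcd(8,44) + gcd(23,23) + gcd(51,10) + gcd(37,17) = 1+4+23+1+1 = 30.
Pick's theorem gives I = A − B/2 + 1 = 2364 − 30/2 + 1 = 2350, so the closed region contains I + B = 2350 + 30 = 2380 lattice points.

2380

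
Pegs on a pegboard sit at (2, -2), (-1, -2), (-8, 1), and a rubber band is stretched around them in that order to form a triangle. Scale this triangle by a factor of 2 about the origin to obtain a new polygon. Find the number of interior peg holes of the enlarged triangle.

14

Using the shoelace formula, 2A = |[2·(-2) − (-1)·(-2)] + [(-1)·1 − (-8)·(-2)] + [(-8)·(-2) − 2·1]| = 9, so the area is 4.5.
The number of boundary lattice points is Σ gcd(|Δx|,|Δy|) = gcd(3,0) + gcd(7,3) + gcd(10,3) = 3+1+1 = 5.
Scaling by 2 multiplies the area by 2² = 4 (so the new area is 18) and multiplies the boundary lattice-point count by 2, giving 10.
By Pick's theorem, the interior count of the dilated polygon is 18 − 10/2 + 1 = 14.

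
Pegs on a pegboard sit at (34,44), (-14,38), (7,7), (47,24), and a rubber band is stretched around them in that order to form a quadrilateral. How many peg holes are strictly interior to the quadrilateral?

Using the shoelace formula, 2A = |(34·38 − (-14)·44) + ((-14)·7 − 7·38) + (7·24 − 47·7) + (47·44 − 34·24)| = 2635, so the area is 1317.5.
Summing gcd(|Δx|,|Δy|) over the edges gives the boundary count: gcd(48,6) + gcd(21,31) + gcd(40,17) + gcd(13,20) = 6+1+1+1 = 9.
By Pick's theorem A = I + B/2 − 1, so I = 1317.5 − 9/2 + 1 = 1314.

1314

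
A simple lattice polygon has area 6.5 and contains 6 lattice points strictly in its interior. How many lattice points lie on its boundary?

3

Pick's theorem gives A = I + B/2 − 1, so B = 2(A − I + 1) = 2(6.5 − 6 + 1) = 3.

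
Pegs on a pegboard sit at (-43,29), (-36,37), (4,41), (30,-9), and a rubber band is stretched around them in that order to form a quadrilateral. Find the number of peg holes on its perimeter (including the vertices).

8

Along each edge there are gcd(|Δx|,|Δy|)+1 lattice points, so counting each shared vertex once the boundary has gcd(7,8) + gcd(40,4) + gcd(26,50) + gcd(73,38) = 1+4+2+1 = 8.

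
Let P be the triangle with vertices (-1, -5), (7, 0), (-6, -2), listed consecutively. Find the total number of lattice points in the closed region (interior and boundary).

Using the shoelace formula, 2A = |((-1)·0 − 7·(-5)) + (7·(-2) − (-6)·0) + ((-6)·(-5) − (-1)·(-2))| = 49, so the area is 49/2.
The number of boundary lattice points is Σ gcd(|Δx|,|Δy|) = gcd(8,5) + gcd(13,2) + gcd(5,3) = 1+1+1 = 3.
Pick's theorem gives I = A − B/2 + 1 = 49/2 − 3/2 + 1 = 24, so the closed region contains I + B = 24 + 3 = 27 lattice points.

27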